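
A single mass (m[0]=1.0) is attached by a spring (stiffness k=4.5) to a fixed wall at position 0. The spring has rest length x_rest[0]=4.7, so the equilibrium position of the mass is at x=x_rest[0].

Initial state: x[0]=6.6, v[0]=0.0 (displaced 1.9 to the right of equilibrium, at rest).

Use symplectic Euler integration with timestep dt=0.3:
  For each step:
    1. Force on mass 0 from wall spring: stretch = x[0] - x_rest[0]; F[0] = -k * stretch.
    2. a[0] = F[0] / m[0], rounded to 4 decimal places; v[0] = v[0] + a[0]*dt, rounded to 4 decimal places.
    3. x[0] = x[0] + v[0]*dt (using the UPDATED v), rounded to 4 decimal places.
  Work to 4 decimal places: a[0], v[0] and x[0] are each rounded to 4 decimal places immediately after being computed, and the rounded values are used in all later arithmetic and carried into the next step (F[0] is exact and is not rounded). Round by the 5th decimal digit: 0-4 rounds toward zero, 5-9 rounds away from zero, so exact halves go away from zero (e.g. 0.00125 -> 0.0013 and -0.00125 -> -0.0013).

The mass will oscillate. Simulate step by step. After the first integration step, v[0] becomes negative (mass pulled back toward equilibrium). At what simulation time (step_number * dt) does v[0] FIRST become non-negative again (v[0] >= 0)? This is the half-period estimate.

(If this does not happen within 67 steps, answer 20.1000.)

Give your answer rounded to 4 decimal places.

Answer: 1.5000

Derivation:
Step 0: x=[6.6000] v=[0.0000]
Step 1: x=[5.8305] v=[-2.5650]
Step 2: x=[4.6031] v=[-4.0912]
Step 3: x=[3.4150] v=[-3.9604]
Step 4: x=[2.7473] v=[-2.2257]
Step 5: x=[2.8705] v=[0.4105]
First v>=0 after going negative at step 5, time=1.5000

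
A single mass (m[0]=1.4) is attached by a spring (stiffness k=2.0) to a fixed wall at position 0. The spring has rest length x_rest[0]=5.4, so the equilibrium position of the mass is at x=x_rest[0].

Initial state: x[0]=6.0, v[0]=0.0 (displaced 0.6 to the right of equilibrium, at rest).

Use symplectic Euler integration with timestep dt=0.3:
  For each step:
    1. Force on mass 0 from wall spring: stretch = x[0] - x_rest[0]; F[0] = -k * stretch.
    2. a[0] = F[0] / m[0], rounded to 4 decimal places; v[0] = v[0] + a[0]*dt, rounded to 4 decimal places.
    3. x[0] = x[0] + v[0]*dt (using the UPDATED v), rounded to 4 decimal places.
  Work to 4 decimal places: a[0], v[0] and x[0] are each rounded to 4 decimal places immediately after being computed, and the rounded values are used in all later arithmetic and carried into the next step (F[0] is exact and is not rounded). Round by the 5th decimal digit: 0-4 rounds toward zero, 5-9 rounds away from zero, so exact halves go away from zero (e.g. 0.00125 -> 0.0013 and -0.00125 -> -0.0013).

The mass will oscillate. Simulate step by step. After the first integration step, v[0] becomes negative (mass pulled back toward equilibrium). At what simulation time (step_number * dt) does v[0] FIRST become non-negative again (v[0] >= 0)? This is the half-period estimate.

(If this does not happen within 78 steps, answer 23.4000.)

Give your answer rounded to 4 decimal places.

Answer: 2.7000

Derivation:
Step 0: x=[6.0000] v=[0.0000]
Step 1: x=[5.9229] v=[-0.2571]
Step 2: x=[5.7785] v=[-0.4812]
Step 3: x=[5.5855] v=[-0.6434]
Step 4: x=[5.3686] v=[-0.7229]
Step 5: x=[5.1558] v=[-0.7094]
Step 6: x=[4.9744] v=[-0.6047]
Step 7: x=[4.8477] v=[-0.4223]
Step 8: x=[4.7920] v=[-0.1856]
Step 9: x=[4.8145] v=[0.0750]
First v>=0 after going negative at step 9, time=2.7000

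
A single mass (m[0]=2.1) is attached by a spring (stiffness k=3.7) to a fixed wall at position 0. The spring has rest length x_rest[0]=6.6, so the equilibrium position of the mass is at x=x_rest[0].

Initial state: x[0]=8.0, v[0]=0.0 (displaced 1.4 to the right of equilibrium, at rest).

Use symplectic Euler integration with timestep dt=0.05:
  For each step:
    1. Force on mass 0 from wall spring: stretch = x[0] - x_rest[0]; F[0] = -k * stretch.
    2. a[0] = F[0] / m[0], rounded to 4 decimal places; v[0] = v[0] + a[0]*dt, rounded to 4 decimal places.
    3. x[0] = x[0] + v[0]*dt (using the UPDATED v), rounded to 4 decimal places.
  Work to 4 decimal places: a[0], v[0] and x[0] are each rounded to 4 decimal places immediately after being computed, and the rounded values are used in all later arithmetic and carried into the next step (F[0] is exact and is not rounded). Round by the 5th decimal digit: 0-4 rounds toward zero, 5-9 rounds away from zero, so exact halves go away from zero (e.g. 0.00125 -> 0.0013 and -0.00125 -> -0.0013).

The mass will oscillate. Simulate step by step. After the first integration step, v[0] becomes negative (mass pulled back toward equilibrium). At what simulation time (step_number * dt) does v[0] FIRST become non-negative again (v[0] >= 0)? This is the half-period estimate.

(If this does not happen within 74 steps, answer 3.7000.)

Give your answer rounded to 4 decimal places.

Step 0: x=[8.0000] v=[0.0000]
Step 1: x=[7.9938] v=[-0.1233]
Step 2: x=[7.9815] v=[-0.2461]
Step 3: x=[7.9631] v=[-0.3678]
Step 4: x=[7.9387] v=[-0.4879]
Step 5: x=[7.9084] v=[-0.6058]
Step 6: x=[7.8723] v=[-0.7211]
Step 7: x=[7.8306] v=[-0.8332]
Step 8: x=[7.7835] v=[-0.9416]
Step 9: x=[7.7312] v=[-1.0459]
Step 10: x=[7.6739] v=[-1.1456]
Step 11: x=[7.6119] v=[-1.2402]
Step 12: x=[7.5454] v=[-1.3293]
Step 13: x=[7.4748] v=[-1.4126]
Step 14: x=[7.4003] v=[-1.4897]
Step 15: x=[7.3223] v=[-1.5602]
Step 16: x=[7.2411] v=[-1.6238]
Step 17: x=[7.1571] v=[-1.6803]
Step 18: x=[7.0706] v=[-1.7294]
Step 19: x=[6.9821] v=[-1.7709]
Step 20: x=[6.8919] v=[-1.8046]
Step 21: x=[6.8004] v=[-1.8303]
Step 22: x=[6.7080] v=[-1.8480]
Step 23: x=[6.6151] v=[-1.8575]
Step 24: x=[6.5222] v=[-1.8588]
Step 25: x=[6.4296] v=[-1.8519]
Step 26: x=[6.3378] v=[-1.8369]
Step 27: x=[6.2471] v=[-1.8138]
Step 28: x=[6.1580] v=[-1.7827]
Step 29: x=[6.0708] v=[-1.7438]
Step 30: x=[5.9859] v=[-1.6972]
Step 31: x=[5.9037] v=[-1.6431]
Step 32: x=[5.8246] v=[-1.5818]
Step 33: x=[5.7489] v=[-1.5135]
Step 34: x=[5.6770] v=[-1.4385]
Step 35: x=[5.6091] v=[-1.3572]
Step 36: x=[5.5456] v=[-1.2699]
Step 37: x=[5.4868] v=[-1.1770]
Step 38: x=[5.4329] v=[-1.0789]
Step 39: x=[5.3841] v=[-0.9761]
Step 40: x=[5.3407] v=[-0.8690]
Step 41: x=[5.3028] v=[-0.7581]
Step 42: x=[5.2706] v=[-0.6438]
Step 43: x=[5.2443] v=[-0.5267]
Step 44: x=[5.2239] v=[-0.4073]
Step 45: x=[5.2096] v=[-0.2861]
Step 46: x=[5.2014] v=[-0.1636]
Step 47: x=[5.1994] v=[-0.0404]
Step 48: x=[5.2036] v=[0.0830]
First v>=0 after going negative at step 48, time=2.4000

Answer: 2.4000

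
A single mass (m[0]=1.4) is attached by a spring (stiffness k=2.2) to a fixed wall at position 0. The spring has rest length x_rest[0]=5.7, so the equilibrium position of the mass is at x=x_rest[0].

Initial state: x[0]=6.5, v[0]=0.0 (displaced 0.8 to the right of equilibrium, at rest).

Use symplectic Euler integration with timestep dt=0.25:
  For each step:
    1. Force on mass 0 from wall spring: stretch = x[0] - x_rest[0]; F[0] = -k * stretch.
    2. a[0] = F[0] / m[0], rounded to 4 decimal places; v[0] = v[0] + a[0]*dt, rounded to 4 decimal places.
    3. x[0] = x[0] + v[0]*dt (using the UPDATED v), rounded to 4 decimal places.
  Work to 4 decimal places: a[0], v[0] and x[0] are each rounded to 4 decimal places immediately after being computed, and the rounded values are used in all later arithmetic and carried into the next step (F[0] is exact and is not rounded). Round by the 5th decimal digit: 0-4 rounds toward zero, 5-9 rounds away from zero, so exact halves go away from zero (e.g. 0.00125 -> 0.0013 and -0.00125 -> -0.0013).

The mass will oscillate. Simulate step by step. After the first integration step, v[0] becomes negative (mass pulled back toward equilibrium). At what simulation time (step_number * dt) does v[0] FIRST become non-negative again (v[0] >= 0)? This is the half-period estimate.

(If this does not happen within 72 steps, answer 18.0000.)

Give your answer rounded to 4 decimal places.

Answer: 2.5000

Derivation:
Step 0: x=[6.5000] v=[0.0000]
Step 1: x=[6.4214] v=[-0.3143]
Step 2: x=[6.2720] v=[-0.5977]
Step 3: x=[6.0664] v=[-0.8224]
Step 4: x=[5.8248] v=[-0.9664]
Step 5: x=[5.5710] v=[-1.0154]
Step 6: x=[5.3298] v=[-0.9647]
Step 7: x=[5.1250] v=[-0.8193]
Step 8: x=[4.9767] v=[-0.5934]
Step 9: x=[4.8994] v=[-0.3093]
Step 10: x=[4.9007] v=[0.0052]
First v>=0 after going negative at step 10, time=2.5000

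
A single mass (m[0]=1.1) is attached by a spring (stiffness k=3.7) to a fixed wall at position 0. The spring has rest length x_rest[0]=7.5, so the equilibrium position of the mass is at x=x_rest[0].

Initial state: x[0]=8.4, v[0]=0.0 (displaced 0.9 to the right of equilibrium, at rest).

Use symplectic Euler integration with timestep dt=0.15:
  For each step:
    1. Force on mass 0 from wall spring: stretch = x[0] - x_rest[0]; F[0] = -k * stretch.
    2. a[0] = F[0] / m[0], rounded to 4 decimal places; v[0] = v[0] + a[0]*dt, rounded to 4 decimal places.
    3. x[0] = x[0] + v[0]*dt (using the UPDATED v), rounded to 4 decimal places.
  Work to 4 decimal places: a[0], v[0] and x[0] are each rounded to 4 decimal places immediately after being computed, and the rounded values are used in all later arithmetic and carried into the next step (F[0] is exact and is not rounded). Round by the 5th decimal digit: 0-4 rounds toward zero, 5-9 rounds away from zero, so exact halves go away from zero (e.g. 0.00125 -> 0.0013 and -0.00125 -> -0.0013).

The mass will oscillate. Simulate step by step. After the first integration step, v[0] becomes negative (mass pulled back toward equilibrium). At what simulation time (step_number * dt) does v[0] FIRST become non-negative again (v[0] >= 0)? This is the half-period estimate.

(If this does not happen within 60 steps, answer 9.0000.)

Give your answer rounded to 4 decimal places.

Step 0: x=[8.4000] v=[0.0000]
Step 1: x=[8.3319] v=[-0.4541]
Step 2: x=[8.2008] v=[-0.8738]
Step 3: x=[8.0167] v=[-1.2274]
Step 4: x=[7.7935] v=[-1.4881]
Step 5: x=[7.5481] v=[-1.6362]
Step 6: x=[7.2990] v=[-1.6605]
Step 7: x=[7.0651] v=[-1.5591]
Step 8: x=[6.8641] v=[-1.3397]
Step 9: x=[6.7113] v=[-1.0189]
Step 10: x=[6.6182] v=[-0.6210]
Step 11: x=[6.5918] v=[-0.1761]
Step 12: x=[6.6341] v=[0.2821]
First v>=0 after going negative at step 12, time=1.8000

Answer: 1.8000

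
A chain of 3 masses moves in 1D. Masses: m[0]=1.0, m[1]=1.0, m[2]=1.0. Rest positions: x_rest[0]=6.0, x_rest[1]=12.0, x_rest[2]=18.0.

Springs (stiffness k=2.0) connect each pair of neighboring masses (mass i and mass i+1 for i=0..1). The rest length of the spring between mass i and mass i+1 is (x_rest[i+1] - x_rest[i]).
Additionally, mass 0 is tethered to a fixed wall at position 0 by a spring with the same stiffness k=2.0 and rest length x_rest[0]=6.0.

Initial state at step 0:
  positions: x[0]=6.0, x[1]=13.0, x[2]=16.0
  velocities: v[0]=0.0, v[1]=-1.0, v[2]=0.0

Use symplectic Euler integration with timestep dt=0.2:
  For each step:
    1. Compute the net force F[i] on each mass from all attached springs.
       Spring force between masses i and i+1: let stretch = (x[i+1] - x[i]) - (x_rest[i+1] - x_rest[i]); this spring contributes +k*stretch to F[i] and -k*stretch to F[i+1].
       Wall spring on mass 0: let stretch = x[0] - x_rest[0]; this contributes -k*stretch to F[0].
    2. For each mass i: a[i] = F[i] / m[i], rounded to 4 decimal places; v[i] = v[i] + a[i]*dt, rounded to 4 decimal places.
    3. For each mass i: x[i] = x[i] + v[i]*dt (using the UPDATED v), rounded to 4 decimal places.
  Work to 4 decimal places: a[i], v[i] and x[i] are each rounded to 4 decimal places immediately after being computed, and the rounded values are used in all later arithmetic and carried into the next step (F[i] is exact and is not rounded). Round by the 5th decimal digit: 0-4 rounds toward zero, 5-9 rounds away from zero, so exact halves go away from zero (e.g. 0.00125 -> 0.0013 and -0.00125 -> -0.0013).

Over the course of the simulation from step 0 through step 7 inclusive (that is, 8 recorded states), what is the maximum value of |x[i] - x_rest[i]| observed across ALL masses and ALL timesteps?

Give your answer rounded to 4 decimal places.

Answer: 2.1777

Derivation:
Step 0: x=[6.0000 13.0000 16.0000] v=[0.0000 -1.0000 0.0000]
Step 1: x=[6.0800 12.4800 16.2400] v=[0.4000 -2.6000 1.2000]
Step 2: x=[6.1856 11.7488 16.6592] v=[0.5280 -3.6560 2.0960]
Step 3: x=[6.2414 10.9654 17.1656] v=[0.2790 -3.9171 2.5318]
Step 4: x=[6.1758 10.3001 17.6559] v=[-0.3280 -3.3266 2.4517]
Step 5: x=[5.9461 9.8933 18.0378] v=[-1.1486 -2.0340 1.9094]
Step 6: x=[5.5565 9.8223 18.2481] v=[-1.9482 -0.3551 1.0516]
Step 7: x=[5.0636 10.0841 18.2644] v=[-2.4645 1.3089 0.0813]
Max displacement = 2.1777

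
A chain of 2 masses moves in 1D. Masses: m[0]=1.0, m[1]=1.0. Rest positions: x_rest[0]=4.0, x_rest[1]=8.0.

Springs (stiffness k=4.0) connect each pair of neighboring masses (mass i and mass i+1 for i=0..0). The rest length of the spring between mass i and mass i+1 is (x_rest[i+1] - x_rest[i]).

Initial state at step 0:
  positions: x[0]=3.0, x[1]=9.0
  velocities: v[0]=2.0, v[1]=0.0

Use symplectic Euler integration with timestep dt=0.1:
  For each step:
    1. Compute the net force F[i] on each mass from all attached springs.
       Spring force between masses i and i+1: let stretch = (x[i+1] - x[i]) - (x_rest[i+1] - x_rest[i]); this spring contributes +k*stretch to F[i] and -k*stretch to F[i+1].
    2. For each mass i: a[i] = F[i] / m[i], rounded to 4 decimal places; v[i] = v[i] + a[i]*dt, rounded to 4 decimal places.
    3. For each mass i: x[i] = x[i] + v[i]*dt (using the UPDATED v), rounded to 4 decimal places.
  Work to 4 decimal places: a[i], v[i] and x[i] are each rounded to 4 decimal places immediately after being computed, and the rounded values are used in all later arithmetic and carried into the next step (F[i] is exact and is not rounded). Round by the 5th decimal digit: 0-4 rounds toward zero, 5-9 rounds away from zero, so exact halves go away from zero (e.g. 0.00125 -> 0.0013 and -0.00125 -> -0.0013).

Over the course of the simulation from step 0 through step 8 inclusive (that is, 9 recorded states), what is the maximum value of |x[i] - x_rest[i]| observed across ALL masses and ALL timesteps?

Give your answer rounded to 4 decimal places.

Step 0: x=[3.0000 9.0000] v=[2.0000 0.0000]
Step 1: x=[3.2800 8.9200] v=[2.8000 -0.8000]
Step 2: x=[3.6256 8.7744] v=[3.4560 -1.4560]
Step 3: x=[4.0172 8.5829] v=[3.9155 -1.9155]
Step 4: x=[4.4314 8.3687] v=[4.1418 -2.1418]
Step 5: x=[4.8431 8.1570] v=[4.1167 -2.1167]
Step 6: x=[5.2273 7.9728] v=[3.8423 -1.8423]
Step 7: x=[5.5614 7.8388] v=[3.3405 -1.3405]
Step 8: x=[5.8266 7.7737] v=[2.6515 -0.6515]
Max displacement = 1.8266

Answer: 1.8266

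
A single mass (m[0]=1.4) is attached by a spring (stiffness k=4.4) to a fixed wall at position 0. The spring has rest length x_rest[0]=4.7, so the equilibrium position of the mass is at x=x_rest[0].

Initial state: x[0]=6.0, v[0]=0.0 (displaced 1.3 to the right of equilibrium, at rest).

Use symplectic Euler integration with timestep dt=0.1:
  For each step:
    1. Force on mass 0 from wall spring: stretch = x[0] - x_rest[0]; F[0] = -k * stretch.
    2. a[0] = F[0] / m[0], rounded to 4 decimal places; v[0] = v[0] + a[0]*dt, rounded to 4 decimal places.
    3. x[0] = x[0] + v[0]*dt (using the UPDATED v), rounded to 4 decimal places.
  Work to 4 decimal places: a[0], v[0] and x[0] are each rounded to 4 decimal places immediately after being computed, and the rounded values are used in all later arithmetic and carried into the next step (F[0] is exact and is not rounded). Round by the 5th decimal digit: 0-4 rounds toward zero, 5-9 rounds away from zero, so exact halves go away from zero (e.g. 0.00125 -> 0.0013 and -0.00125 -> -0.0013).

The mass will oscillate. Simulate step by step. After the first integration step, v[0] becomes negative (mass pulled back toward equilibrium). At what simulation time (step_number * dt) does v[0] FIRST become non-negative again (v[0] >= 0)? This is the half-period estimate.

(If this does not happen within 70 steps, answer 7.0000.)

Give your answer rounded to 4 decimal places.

Answer: 1.8000

Derivation:
Step 0: x=[6.0000] v=[0.0000]
Step 1: x=[5.9591] v=[-0.4086]
Step 2: x=[5.8787] v=[-0.8043]
Step 3: x=[5.7612] v=[-1.1748]
Step 4: x=[5.6104] v=[-1.5083]
Step 5: x=[5.4310] v=[-1.7944]
Step 6: x=[5.2286] v=[-2.0241]
Step 7: x=[5.0096] v=[-2.1902]
Step 8: x=[4.7809] v=[-2.2875]
Step 9: x=[4.5496] v=[-2.3129]
Step 10: x=[4.3230] v=[-2.2656]
Step 11: x=[4.1083] v=[-2.1471]
Step 12: x=[3.9122] v=[-1.9611]
Step 13: x=[3.7409] v=[-1.7135]
Step 14: x=[3.5997] v=[-1.4121]
Step 15: x=[3.4931] v=[-1.0663]
Step 16: x=[3.4244] v=[-0.6870]
Step 17: x=[3.3958] v=[-0.2861]
Step 18: x=[3.4082] v=[0.1238]
First v>=0 after going negative at step 18, time=1.8000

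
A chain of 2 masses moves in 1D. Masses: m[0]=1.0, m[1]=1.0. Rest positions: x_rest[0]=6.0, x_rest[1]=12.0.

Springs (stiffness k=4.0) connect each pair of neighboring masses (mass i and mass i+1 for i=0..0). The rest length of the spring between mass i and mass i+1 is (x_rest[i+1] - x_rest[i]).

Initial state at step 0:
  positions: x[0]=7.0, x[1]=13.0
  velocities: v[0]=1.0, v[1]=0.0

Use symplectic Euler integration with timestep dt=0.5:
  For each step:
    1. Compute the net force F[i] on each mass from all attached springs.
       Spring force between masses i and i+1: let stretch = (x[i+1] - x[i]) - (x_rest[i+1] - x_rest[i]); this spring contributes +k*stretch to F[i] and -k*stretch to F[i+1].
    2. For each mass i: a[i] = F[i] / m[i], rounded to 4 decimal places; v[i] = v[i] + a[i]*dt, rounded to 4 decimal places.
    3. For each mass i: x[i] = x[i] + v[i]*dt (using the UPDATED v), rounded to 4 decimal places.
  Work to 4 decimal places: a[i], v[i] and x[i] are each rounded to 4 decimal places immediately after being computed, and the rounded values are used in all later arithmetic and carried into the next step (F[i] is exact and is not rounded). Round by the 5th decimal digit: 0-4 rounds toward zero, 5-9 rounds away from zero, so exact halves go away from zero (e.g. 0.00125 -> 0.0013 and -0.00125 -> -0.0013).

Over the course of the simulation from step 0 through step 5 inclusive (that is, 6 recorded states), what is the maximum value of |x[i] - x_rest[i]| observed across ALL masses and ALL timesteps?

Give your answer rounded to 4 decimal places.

Answer: 2.5000

Derivation:
Step 0: x=[7.0000 13.0000] v=[1.0000 0.0000]
Step 1: x=[7.5000 13.0000] v=[1.0000 0.0000]
Step 2: x=[7.5000 13.5000] v=[0.0000 1.0000]
Step 3: x=[7.5000 14.0000] v=[0.0000 1.0000]
Step 4: x=[8.0000 14.0000] v=[1.0000 0.0000]
Step 5: x=[8.5000 14.0000] v=[1.0000 0.0000]
Max displacement = 2.5000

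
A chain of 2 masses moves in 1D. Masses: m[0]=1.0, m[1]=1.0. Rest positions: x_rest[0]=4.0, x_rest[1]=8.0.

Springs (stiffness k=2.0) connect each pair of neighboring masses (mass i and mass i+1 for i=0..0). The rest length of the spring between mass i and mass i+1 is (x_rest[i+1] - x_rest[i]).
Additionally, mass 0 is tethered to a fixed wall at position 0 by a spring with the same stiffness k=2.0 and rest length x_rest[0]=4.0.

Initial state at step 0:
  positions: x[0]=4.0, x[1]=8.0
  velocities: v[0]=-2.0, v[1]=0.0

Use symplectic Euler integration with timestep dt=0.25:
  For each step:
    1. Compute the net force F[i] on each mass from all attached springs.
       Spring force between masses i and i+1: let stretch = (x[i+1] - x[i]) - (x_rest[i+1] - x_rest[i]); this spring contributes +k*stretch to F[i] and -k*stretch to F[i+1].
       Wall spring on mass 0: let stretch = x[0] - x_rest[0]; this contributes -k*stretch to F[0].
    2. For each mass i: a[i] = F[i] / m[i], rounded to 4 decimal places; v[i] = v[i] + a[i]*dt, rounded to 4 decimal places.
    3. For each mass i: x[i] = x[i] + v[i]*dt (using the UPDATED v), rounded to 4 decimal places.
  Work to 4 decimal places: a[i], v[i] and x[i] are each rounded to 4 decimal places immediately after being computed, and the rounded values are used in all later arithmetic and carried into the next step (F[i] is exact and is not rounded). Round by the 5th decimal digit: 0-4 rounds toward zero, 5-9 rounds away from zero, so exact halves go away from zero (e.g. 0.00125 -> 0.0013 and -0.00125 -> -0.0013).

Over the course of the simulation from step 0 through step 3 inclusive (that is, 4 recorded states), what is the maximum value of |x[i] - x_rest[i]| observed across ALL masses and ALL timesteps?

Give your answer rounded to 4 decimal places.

Step 0: x=[4.0000 8.0000] v=[-2.0000 0.0000]
Step 1: x=[3.5000 8.0000] v=[-2.0000 0.0000]
Step 2: x=[3.1250 7.9375] v=[-1.5000 -0.2500]
Step 3: x=[2.9609 7.7734] v=[-0.6563 -0.6563]
Max displacement = 1.0391

Answer: 1.0391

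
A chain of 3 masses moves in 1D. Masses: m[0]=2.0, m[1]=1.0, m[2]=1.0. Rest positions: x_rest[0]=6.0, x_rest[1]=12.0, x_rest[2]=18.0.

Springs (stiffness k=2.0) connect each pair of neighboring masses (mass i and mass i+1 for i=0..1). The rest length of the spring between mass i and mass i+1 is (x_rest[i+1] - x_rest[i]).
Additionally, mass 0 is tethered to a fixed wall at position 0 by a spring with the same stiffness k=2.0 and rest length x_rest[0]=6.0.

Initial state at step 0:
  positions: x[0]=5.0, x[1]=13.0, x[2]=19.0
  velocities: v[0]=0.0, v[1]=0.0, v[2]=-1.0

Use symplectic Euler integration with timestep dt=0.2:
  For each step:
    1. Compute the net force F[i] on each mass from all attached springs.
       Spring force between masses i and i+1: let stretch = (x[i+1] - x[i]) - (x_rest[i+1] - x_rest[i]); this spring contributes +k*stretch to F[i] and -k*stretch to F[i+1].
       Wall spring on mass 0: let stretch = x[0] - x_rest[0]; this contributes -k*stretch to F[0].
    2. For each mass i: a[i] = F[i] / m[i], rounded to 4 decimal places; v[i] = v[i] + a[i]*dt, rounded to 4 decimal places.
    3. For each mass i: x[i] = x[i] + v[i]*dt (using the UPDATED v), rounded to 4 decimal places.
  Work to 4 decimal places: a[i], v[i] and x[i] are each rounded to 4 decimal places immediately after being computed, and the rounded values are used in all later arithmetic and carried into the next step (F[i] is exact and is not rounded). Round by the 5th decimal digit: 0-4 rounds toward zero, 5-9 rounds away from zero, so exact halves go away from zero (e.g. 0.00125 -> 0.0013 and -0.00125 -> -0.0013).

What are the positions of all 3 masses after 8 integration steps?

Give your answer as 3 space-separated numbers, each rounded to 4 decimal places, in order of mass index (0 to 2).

Answer: 6.8647 11.1213 16.9232

Derivation:
Step 0: x=[5.0000 13.0000 19.0000] v=[0.0000 0.0000 -1.0000]
Step 1: x=[5.1200 12.8400 18.8000] v=[0.6000 -0.8000 -1.0000]
Step 2: x=[5.3440 12.5392 18.6032] v=[1.1200 -1.5040 -0.9840]
Step 3: x=[5.6420 12.1479 18.4013] v=[1.4902 -1.9565 -1.0096]
Step 4: x=[5.9746 11.7364 18.1791] v=[1.6630 -2.0575 -1.1110]
Step 5: x=[6.2987 11.3794 17.9215] v=[1.6204 -1.7851 -1.2881]
Step 6: x=[6.5741 11.1393 17.6205] v=[1.3768 -1.2005 -1.5049]
Step 7: x=[6.7691 11.0525 17.2810] v=[0.9750 -0.4341 -1.6974]
Step 8: x=[6.8647 11.1213 16.9232] v=[0.4779 0.3439 -1.7888]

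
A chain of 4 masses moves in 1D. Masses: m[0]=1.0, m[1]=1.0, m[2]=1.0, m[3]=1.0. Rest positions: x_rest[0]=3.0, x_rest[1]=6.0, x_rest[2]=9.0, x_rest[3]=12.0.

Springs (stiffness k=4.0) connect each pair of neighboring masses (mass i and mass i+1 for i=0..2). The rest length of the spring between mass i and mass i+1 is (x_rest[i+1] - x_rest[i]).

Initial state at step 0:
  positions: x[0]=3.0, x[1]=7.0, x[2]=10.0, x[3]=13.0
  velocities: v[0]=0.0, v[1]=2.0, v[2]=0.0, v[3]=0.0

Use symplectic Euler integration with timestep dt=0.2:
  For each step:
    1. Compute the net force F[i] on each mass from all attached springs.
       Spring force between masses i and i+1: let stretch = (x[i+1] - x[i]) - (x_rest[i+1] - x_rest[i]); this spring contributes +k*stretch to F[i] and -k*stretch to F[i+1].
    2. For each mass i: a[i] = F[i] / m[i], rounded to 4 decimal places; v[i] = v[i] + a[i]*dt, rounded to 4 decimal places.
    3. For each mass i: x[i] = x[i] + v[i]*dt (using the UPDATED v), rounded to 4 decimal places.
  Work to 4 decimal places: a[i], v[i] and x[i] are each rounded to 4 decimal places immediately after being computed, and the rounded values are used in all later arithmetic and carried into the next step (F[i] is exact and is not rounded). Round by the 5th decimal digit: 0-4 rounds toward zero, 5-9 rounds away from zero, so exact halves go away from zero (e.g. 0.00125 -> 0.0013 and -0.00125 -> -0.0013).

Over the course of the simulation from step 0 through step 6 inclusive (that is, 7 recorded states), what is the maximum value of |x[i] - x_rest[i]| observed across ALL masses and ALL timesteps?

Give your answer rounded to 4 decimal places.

Step 0: x=[3.0000 7.0000 10.0000 13.0000] v=[0.0000 2.0000 0.0000 0.0000]
Step 1: x=[3.1600 7.2400 10.0000 13.0000] v=[0.8000 1.2000 0.0000 0.0000]
Step 2: x=[3.4928 7.2688 10.0384 13.0000] v=[1.6640 0.1440 0.1920 0.0000]
Step 3: x=[3.9498 7.1366 10.1075 13.0061] v=[2.2848 -0.6611 0.3456 0.0307]
Step 4: x=[4.4366 6.9698 10.1651 13.0285] v=[2.4342 -0.8338 0.2878 0.1118]
Step 5: x=[4.8488 6.9090 10.1696 13.0727] v=[2.0608 -0.3041 0.0223 0.2211]
Step 6: x=[5.1106 7.0402 10.1169 13.1324] v=[1.3090 0.6562 -0.2637 0.2986]
Max displacement = 2.1106

Answer: 2.1106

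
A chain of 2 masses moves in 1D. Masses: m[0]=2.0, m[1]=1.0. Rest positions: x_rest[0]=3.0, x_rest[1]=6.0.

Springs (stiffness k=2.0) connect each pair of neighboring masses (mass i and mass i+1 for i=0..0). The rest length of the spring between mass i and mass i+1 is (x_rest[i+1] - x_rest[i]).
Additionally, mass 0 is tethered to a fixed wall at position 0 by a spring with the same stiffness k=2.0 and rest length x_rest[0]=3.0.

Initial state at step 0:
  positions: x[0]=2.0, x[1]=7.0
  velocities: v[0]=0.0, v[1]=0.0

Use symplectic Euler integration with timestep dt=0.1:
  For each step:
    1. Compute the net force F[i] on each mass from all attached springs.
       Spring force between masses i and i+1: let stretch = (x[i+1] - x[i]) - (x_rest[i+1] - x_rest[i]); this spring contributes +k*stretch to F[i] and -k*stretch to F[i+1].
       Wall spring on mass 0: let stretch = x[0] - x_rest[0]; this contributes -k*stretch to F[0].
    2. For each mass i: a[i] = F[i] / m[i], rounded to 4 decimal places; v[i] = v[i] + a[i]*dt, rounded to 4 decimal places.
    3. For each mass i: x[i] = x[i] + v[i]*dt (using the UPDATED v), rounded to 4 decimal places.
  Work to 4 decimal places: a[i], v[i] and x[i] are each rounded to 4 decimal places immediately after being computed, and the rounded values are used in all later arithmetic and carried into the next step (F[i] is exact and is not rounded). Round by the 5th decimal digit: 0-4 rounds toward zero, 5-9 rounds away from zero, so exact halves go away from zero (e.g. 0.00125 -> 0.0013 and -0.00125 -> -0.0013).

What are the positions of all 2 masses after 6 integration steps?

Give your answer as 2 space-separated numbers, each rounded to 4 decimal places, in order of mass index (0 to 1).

Answer: 2.5628 6.2541

Derivation:
Step 0: x=[2.0000 7.0000] v=[0.0000 0.0000]
Step 1: x=[2.0300 6.9600] v=[0.3000 -0.4000]
Step 2: x=[2.0890 6.8814] v=[0.5900 -0.7860]
Step 3: x=[2.1750 6.7670] v=[0.8603 -1.1445]
Step 4: x=[2.2852 6.6207] v=[1.1020 -1.4629]
Step 5: x=[2.4159 6.4477] v=[1.3070 -1.7300]
Step 6: x=[2.5628 6.2541] v=[1.4686 -1.9364]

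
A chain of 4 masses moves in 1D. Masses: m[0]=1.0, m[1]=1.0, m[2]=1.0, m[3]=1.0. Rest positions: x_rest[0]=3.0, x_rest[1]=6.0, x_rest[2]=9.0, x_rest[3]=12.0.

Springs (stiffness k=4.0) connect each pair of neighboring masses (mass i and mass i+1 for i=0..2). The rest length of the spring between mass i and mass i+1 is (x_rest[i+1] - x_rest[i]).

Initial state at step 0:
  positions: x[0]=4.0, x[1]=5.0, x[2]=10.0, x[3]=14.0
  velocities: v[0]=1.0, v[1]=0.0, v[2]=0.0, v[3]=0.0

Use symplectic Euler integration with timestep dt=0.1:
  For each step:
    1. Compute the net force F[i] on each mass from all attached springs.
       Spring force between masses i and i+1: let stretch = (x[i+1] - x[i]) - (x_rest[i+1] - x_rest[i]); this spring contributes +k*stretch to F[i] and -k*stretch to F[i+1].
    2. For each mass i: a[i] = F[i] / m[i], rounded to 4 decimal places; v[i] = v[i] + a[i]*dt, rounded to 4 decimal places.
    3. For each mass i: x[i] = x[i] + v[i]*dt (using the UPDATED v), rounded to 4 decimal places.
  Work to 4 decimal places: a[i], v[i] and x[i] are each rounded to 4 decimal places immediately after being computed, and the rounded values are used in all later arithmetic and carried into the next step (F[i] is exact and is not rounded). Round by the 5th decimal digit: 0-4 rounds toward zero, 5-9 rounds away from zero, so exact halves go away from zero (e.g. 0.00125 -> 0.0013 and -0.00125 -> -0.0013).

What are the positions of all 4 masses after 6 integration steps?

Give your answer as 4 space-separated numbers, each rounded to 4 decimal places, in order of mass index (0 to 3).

Answer: 3.3830 7.4090 9.6239 13.1842

Derivation:
Step 0: x=[4.0000 5.0000 10.0000 14.0000] v=[1.0000 0.0000 0.0000 0.0000]
Step 1: x=[4.0200 5.1600 9.9600 13.9600] v=[0.2000 1.6000 -0.4000 -0.4000]
Step 2: x=[3.9656 5.4664 9.8880 13.8800] v=[-0.5440 3.0640 -0.7200 -0.8000]
Step 3: x=[3.8512 5.8896 9.7988 13.7603] v=[-1.1437 4.2323 -0.8918 -1.1968]
Step 4: x=[3.6984 6.3877 9.7117 13.6022] v=[-1.5283 4.9806 -0.8709 -1.5814]
Step 5: x=[3.5331 6.9112 9.6473 13.4084] v=[-1.6526 5.2345 -0.6443 -1.9376]
Step 6: x=[3.3830 7.4090 9.6239 13.1842] v=[-1.5014 4.9777 -0.2343 -2.2420]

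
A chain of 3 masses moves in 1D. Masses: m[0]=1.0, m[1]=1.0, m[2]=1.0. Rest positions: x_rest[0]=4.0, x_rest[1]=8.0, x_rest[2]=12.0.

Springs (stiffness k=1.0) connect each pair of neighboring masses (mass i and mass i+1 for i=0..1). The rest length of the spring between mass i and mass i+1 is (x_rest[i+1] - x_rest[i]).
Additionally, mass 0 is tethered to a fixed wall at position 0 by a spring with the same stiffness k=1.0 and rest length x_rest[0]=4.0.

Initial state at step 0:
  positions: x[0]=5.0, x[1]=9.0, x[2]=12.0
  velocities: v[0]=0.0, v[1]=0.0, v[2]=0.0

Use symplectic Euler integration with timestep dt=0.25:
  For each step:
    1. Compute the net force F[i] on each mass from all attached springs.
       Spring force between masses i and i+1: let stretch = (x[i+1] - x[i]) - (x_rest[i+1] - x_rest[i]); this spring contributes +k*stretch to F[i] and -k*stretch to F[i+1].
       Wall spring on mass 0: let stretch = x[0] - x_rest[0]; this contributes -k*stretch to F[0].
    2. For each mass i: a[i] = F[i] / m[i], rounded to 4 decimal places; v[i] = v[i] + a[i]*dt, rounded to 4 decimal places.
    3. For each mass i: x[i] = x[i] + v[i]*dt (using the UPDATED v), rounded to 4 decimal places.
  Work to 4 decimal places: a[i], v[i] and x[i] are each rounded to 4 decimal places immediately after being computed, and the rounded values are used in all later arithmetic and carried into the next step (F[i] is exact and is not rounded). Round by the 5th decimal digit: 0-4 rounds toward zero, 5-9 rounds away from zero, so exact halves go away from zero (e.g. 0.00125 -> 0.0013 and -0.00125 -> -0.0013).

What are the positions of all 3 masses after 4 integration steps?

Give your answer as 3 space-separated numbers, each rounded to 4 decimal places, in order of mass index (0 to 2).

Step 0: x=[5.0000 9.0000 12.0000] v=[0.0000 0.0000 0.0000]
Step 1: x=[4.9375 8.9375 12.0625] v=[-0.2500 -0.2500 0.2500]
Step 2: x=[4.8164 8.8203 12.1797] v=[-0.4844 -0.4688 0.4688]
Step 3: x=[4.6445 8.6628 12.3370] v=[-0.6875 -0.6299 0.6290]
Step 4: x=[4.4335 8.4838 12.5146] v=[-0.8441 -0.7159 0.7105]

Answer: 4.4335 8.4838 12.5146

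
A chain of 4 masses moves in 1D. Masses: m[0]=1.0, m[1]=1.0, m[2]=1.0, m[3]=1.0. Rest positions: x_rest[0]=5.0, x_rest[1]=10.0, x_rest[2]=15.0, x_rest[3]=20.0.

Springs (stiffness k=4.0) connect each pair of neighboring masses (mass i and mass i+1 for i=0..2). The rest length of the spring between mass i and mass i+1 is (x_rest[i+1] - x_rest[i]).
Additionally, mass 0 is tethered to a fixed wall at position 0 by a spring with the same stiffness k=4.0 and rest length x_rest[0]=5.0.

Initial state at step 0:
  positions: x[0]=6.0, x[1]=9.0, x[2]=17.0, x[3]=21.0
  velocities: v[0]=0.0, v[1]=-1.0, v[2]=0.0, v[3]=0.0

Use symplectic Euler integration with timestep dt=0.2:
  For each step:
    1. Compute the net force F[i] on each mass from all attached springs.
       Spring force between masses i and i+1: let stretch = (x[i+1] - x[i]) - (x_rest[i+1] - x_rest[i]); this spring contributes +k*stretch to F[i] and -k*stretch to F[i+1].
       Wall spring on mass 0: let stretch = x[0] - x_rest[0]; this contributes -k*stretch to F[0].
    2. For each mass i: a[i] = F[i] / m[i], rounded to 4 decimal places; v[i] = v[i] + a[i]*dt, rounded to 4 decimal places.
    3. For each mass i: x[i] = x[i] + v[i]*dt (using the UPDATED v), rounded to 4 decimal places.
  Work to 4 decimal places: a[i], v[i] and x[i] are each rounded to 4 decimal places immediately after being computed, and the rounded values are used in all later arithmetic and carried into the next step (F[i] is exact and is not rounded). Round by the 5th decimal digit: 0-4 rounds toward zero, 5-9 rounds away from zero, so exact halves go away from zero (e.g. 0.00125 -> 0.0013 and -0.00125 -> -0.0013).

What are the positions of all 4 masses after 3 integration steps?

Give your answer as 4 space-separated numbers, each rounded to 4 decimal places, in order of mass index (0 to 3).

Answer: 4.2607 11.4909 14.6397 21.3927

Derivation:
Step 0: x=[6.0000 9.0000 17.0000 21.0000] v=[0.0000 -1.0000 0.0000 0.0000]
Step 1: x=[5.5200 9.6000 16.3600 21.1600] v=[-2.4000 3.0000 -3.2000 0.8000]
Step 2: x=[4.8096 10.6288 15.4064 21.3520] v=[-3.5520 5.1440 -4.7680 0.9600]
Step 3: x=[4.2607 11.4909 14.6397 21.3927] v=[-2.7443 4.3107 -3.8336 0.2035]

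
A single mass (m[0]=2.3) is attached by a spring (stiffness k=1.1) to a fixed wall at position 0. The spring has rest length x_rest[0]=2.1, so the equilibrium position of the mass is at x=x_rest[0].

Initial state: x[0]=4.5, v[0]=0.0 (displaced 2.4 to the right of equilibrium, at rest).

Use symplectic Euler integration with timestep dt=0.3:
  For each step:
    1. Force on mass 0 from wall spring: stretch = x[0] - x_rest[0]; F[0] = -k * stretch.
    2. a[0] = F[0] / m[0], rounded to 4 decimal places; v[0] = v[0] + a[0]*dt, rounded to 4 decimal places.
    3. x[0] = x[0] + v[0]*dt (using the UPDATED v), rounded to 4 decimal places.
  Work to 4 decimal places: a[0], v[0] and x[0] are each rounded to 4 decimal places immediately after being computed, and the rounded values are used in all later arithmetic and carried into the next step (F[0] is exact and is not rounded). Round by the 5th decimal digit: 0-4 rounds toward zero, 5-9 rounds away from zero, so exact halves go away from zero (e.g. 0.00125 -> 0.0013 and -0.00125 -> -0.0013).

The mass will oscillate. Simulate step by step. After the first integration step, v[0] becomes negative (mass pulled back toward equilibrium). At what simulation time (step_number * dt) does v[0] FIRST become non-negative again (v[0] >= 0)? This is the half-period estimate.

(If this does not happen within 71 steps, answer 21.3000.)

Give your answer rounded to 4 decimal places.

Answer: 4.8000

Derivation:
Step 0: x=[4.5000] v=[0.0000]
Step 1: x=[4.3967] v=[-0.3443]
Step 2: x=[4.1946] v=[-0.6738]
Step 3: x=[3.9023] v=[-0.9743]
Step 4: x=[3.5324] v=[-1.2329]
Step 5: x=[3.1009] v=[-1.4384]
Step 6: x=[2.6263] v=[-1.5820]
Step 7: x=[2.1291] v=[-1.6575]
Step 8: x=[1.6306] v=[-1.6617]
Step 9: x=[1.1523] v=[-1.5944]
Step 10: x=[0.7148] v=[-1.4584]
Step 11: x=[0.3369] v=[-1.2597]
Step 12: x=[0.0349] v=[-1.0067]
Step 13: x=[-0.1782] v=[-0.7104]
Step 14: x=[-0.2933] v=[-0.3835]
Step 15: x=[-0.3053] v=[-0.0401]
Step 16: x=[-0.2138] v=[0.3050]
First v>=0 after going negative at step 16, time=4.8000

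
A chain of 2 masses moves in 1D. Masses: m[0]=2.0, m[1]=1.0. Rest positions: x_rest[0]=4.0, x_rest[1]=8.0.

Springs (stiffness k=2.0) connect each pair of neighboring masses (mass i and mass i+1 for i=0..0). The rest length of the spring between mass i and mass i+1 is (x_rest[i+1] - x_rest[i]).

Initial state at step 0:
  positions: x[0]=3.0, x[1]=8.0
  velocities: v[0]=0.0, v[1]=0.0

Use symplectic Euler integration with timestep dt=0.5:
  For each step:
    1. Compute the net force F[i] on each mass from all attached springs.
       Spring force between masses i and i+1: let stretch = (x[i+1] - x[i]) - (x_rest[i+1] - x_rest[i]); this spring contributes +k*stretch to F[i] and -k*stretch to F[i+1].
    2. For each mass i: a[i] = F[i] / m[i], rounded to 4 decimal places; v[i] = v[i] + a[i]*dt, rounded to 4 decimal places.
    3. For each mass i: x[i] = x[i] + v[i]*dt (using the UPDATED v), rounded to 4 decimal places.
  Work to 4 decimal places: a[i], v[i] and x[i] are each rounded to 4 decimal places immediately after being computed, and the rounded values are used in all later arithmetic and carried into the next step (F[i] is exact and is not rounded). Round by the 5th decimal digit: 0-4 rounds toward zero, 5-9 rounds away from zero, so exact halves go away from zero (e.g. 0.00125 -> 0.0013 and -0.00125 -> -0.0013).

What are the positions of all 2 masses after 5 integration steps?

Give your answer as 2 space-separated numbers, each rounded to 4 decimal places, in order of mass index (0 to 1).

Answer: 3.2550 7.4904

Derivation:
Step 0: x=[3.0000 8.0000] v=[0.0000 0.0000]
Step 1: x=[3.2500 7.5000] v=[0.5000 -1.0000]
Step 2: x=[3.5625 6.8750] v=[0.6250 -1.2500]
Step 3: x=[3.7032 6.5938] v=[0.2813 -0.5625]
Step 4: x=[3.5665 6.8673] v=[-0.2734 0.5469]
Step 5: x=[3.2550 7.4904] v=[-0.6230 1.2461]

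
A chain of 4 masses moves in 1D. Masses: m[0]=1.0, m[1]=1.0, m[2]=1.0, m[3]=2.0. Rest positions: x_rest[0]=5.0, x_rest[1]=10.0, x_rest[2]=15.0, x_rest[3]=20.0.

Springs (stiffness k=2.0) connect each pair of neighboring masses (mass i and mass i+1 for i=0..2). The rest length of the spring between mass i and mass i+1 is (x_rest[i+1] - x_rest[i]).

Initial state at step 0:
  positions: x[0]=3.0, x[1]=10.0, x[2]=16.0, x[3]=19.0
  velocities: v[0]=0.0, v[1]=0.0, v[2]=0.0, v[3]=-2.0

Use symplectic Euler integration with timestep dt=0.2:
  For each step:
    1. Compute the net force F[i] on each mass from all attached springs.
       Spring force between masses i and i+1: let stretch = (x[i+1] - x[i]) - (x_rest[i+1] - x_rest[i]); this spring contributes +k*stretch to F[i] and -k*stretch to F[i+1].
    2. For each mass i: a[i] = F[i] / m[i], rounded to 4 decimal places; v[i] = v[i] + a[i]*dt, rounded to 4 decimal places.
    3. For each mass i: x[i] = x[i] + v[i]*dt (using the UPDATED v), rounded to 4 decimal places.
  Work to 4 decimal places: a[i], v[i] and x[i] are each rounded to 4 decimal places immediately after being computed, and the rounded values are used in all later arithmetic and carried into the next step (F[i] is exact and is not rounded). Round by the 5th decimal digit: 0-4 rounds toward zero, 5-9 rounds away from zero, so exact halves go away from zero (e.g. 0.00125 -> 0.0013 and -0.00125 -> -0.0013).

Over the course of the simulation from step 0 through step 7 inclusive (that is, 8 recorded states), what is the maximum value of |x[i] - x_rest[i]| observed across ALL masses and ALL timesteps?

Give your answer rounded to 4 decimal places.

Answer: 3.2214

Derivation:
Step 0: x=[3.0000 10.0000 16.0000 19.0000] v=[0.0000 0.0000 0.0000 -2.0000]
Step 1: x=[3.1600 9.9200 15.7600 18.6800] v=[0.8000 -0.4000 -1.2000 -1.6000]
Step 2: x=[3.4608 9.7664 15.2864 18.4432] v=[1.5040 -0.7680 -2.3680 -1.1840]
Step 3: x=[3.8660 9.5500 14.6237 18.2801] v=[2.0262 -1.0822 -3.3133 -0.8154]
Step 4: x=[4.3260 9.2847 13.8477 18.1708] v=[2.2998 -1.3263 -3.8802 -0.5467]
Step 5: x=[4.7827 8.9878 13.0525 18.0885] v=[2.2833 -1.4846 -3.9762 -0.4113]
Step 6: x=[5.1758 8.6796 12.3350 18.0048] v=[1.9653 -1.5408 -3.5877 -0.4185]
Step 7: x=[5.4492 8.3836 11.7786 17.8943] v=[1.3668 -1.4802 -2.7819 -0.5525]
Max displacement = 3.2214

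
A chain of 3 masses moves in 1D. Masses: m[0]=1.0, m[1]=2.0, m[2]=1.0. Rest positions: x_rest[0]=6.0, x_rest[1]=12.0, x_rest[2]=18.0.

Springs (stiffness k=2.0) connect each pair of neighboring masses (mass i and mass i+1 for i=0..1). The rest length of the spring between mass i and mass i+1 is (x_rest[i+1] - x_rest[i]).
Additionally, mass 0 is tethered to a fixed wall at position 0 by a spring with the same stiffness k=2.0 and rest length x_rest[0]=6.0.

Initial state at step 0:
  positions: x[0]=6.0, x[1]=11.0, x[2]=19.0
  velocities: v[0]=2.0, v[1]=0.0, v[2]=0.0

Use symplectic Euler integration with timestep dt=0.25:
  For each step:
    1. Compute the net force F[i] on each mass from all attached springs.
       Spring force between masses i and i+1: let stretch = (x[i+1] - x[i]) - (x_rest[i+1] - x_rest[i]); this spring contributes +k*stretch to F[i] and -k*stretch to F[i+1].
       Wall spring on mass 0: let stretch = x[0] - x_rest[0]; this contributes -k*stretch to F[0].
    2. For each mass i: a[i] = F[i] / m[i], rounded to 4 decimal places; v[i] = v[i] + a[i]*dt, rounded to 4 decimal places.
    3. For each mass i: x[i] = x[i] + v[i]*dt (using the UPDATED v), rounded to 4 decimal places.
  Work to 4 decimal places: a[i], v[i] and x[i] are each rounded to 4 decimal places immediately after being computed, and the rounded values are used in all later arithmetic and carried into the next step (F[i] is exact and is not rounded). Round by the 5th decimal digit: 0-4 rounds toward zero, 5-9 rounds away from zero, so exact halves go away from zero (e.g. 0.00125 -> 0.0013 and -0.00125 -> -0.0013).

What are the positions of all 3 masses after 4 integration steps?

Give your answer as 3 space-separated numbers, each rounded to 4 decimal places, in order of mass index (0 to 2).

Answer: 6.3908 12.5033 17.2561

Derivation:
Step 0: x=[6.0000 11.0000 19.0000] v=[2.0000 0.0000 0.0000]
Step 1: x=[6.3750 11.1875 18.7500] v=[1.5000 0.7500 -1.0000]
Step 2: x=[6.5547 11.5469 18.3047] v=[0.7188 1.4375 -1.7813]
Step 3: x=[6.5391 12.0166 17.7647] v=[-0.0625 1.8789 -2.1602]
Step 4: x=[6.3908 12.5033 17.2561] v=[-0.5933 1.9466 -2.0343]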